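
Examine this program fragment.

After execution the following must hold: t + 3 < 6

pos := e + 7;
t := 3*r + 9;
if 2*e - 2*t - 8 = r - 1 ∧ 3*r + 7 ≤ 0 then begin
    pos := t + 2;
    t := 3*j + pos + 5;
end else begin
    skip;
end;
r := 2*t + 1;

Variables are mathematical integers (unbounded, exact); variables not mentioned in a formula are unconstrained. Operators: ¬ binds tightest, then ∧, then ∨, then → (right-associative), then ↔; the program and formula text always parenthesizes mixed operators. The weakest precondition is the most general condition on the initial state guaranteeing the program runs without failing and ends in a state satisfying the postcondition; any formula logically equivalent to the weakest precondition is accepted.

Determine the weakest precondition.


Working backward. After the program, the postcondition t + 3 < 6 must hold; in canonical form it is t < 3.
Before r := 2*t + 1: t < 3
Then branch requires 3*j + t < -4; else branch requires t < 3.
Before the if: ((2*e = r + 2*t + 7 ∧ 3*r ≤ -7) → 3*j + t < -4) ∧ ((¬(2*e = r + 2*t + 7 ∧ 3*r ≤ -7)) → t < 3)
Before t := 3*r + 9: ((2*e = 7*r + 25 ∧ 3*r ≤ -7) → 3*j + 3*r < -13) ∧ ((¬(2*e = 7*r + 25 ∧ 3*r ≤ -7)) → 3*r < -6)
Before pos := e + 7: ((2*e = 7*r + 25 ∧ 3*r ≤ -7) → 3*j + 3*r < -13) ∧ ((¬(2*e = 7*r + 25 ∧ 3*r ≤ -7)) → 3*r < -6)
Answer: WP = ((2*e = 7*r + 25 ∧ 3*r ≤ -7) → 3*j + 3*r < -13) ∧ ((¬(2*e = 7*r + 25 ∧ 3*r ≤ -7)) → 3*r < -6)


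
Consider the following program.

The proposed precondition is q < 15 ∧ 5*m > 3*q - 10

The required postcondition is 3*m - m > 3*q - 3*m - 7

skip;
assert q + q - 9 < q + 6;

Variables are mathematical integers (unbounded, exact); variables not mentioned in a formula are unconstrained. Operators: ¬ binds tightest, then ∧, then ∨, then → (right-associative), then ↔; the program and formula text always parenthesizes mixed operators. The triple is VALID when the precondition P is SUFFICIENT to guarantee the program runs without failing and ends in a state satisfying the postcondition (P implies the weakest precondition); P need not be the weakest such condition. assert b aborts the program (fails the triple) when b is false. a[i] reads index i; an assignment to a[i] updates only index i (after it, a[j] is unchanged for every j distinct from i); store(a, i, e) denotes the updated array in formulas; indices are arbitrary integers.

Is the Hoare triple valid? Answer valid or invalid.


Working backward. After the program, the postcondition 3*m - m > 3*q - 3*m - 7 must hold; in canonical form it is 5*m > 3*q - 7.
Before assert q + q - 9 < q + 6: q < 15 ∧ 5*m > 3*q - 7
Before skip: q < 15 ∧ 5*m > 3*q - 7
The weakest precondition is q < 15 ∧ 5*m > 3*q - 7.
Check whether q < 15 ∧ 5*m > 3*q - 10 implies it.
Countermodel: at the initial state m = 1, q = 4, the precondition holds but the weakest precondition fails.
Answer: invalid


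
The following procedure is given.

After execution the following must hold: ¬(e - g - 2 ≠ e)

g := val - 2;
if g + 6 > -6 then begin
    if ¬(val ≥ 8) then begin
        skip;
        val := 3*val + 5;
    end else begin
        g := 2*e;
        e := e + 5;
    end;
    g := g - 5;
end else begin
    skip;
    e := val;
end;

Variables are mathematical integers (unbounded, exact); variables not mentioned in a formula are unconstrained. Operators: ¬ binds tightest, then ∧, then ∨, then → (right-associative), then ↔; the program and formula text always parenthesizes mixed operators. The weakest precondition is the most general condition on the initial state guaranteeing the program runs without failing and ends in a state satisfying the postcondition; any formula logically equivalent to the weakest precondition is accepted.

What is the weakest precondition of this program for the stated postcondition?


Working backward. After the program, the postcondition ¬(e - g - 2 ≠ e) must hold; in canonical form it is ¬(g ≠ -2).
Then branch requires ((¬(val ≥ 8)) → (¬(g ≠ 3))) ∧ (val ≥ 8 → (¬(2*e ≠ 3))); else branch requires ¬(g ≠ -2).
Before the if: (g > -12 → (((¬(val ≥ 8)) → (¬(g ≠ 3))) ∧ (val ≥ 8 → (¬(2*e ≠ 3))))) ∧ ((¬(g > -12)) → (¬(g ≠ -2)))
Before g := val - 2: (val > -10 → (((¬(val ≥ 8)) → (¬(val ≠ 5))) ∧ (val ≥ 8 → (¬(2*e ≠ 3))))) ∧ ((¬(val > -10)) → (¬(val ≠ 0)))
Answer: WP = (val > -10 → (((¬(val ≥ 8)) → (¬(val ≠ 5))) ∧ (val ≥ 8 → (¬(2*e ≠ 3))))) ∧ ((¬(val > -10)) → (¬(val ≠ 0)))


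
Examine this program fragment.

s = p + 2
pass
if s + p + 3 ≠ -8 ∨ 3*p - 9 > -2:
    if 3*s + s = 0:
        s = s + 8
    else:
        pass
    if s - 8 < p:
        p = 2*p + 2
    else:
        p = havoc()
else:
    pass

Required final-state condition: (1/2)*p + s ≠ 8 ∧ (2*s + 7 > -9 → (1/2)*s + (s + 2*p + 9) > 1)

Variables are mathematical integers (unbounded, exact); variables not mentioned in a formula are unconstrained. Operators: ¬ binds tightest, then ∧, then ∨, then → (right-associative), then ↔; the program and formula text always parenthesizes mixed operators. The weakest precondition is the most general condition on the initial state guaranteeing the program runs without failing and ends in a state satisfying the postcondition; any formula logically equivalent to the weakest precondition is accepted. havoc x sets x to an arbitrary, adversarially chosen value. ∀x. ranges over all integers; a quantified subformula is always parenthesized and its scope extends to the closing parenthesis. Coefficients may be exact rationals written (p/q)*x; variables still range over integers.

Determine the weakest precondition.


Working backward. After the program, the postcondition (1/2)*p + s ≠ 8 ∧ (2*s + 7 > -9 → (1/2)*s + (s + 2*p + 9) > 1) must hold; in canonical form it is (1/2)*p + s ≠ 8 ∧ (2*s > -16 → 2*p + (3/2)*s > -8).
Then branch requires (4*s = 0 → ((s < p → (p + s ≠ -1 ∧ (2*s > -32 → 4*p + (3/2)*s > -24))) ∧ ((¬(s < p)) → (∀p_1. ((1/2)*p_1 + s ≠ 0 ∧ (2*s > -32 → 2*p_1 + (3/2)*s > -20)))))) ∧ ((¬(4*s = 0)) → ((s < p + 8 → (p + s ≠ 7 ∧ (2*s > -16 → 4*p + (3/2)*s > -12))) ∧ ((¬(s < p + 8)) → (∀p_1. ((1/2)*p_1 + s ≠ 8 ∧ (2*s > -16 → 2*p_1 + (3/2)*s > -8)))))); else branch requires (1/2)*p + s ≠ 8 ∧ (2*s > -16 → 2*p + (3/2)*s > -8).
Before the if: ((p + s ≠ -11 ∨ 3*p > 7) → ((4*s = 0 → ((s < p → (p + s ≠ -1 ∧ (2*s > -32 → 4*p + (3/2)*s > -24))) ∧ ((¬(s < p)) → (∀p_1. ((1/2)*p_1 + s ≠ 0 ∧ (2*s > -32 → 2*p_1 + (3/2)*s > -20)))))) ∧ ((¬(4*s = 0)) → ((s < p + 8 → (p + s ≠ 7 ∧ (2*s > -16 → 4*p + (3/2)*s > -12))) ∧ ((¬(s < p + 8)) → (∀p_1. ((1/2)*p_1 + s ≠ 8 ∧ (2*s > -16 → 2*p_1 + (3/2)*s > -8)))))))) ∧ ((¬(p + s ≠ -11 ∨ 3*p > 7)) → ((1/2)*p + s ≠ 8 ∧ (2*s > -16 → 2*p + (3/2)*s > -8)))
Before skip: ((p + s ≠ -11 ∨ 3*p > 7) → ((4*s = 0 → ((s < p → (p + s ≠ -1 ∧ (2*s > -32 → 4*p + (3/2)*s > -24))) ∧ ((¬(s < p)) → (∀p_1. ((1/2)*p_1 + s ≠ 0 ∧ (2*s > -32 → 2*p_1 + (3/2)*s > -20)))))) ∧ ((¬(4*s = 0)) → ((s < p + 8 → (p + s ≠ 7 ∧ (2*s > -16 → 4*p + (3/2)*s > -12))) ∧ ((¬(s < p + 8)) → (∀p_1. ((1/2)*p_1 + s ≠ 8 ∧ (2*s > -16 → 2*p_1 + (3/2)*s > -8)))))))) ∧ ((¬(p + s ≠ -11 ∨ 3*p > 7)) → ((1/2)*p + s ≠ 8 ∧ (2*s > -16 → 2*p + (3/2)*s > -8)))
Before s := p + 2: ((2*p ≠ -13 ∨ 3*p > 7) → ((4*p = -8 → (∀p_1. (p + (1/2)*p_1 ≠ -2 ∧ (2*p > -36 → (3/2)*p + 2*p_1 > -23)))) ∧ ((¬(4*p = -8)) → (2*p ≠ 5 ∧ (2*p > -20 → (11/2)*p > -15))))) ∧ ((¬(2*p ≠ -13 ∨ 3*p > 7)) → ((3/2)*p ≠ 6 ∧ (2*p > -20 → (7/2)*p > -11)))
Answer: WP = ((2*p ≠ -13 ∨ 3*p > 7) → ((4*p = -8 → (∀p_1. (p + (1/2)*p_1 ≠ -2 ∧ (2*p > -36 → (3/2)*p + 2*p_1 > -23)))) ∧ ((¬(4*p = -8)) → (2*p ≠ 5 ∧ (2*p > -20 → (11/2)*p > -15))))) ∧ ((¬(2*p ≠ -13 ∨ 3*p > 7)) → ((3/2)*p ≠ 6 ∧ (2*p > -20 → (7/2)*p > -11)))


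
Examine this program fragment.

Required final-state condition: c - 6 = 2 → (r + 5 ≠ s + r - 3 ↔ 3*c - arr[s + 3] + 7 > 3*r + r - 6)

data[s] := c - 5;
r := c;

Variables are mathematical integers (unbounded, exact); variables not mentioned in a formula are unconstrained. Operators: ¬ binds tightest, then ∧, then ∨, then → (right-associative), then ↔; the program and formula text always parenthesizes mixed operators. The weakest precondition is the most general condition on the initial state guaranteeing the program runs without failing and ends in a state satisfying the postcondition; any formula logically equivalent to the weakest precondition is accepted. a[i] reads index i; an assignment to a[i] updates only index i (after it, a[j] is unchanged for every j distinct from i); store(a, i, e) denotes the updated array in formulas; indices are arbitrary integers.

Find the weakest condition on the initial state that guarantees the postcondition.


Working backward. After the program, the postcondition c - 6 = 2 → (r + 5 ≠ s + r - 3 ↔ 3*c - arr[s + 3] + 7 > 3*r + r - 6) must hold; in canonical form it is c = 8 → (s ≠ 8 ↔ 3*c > arr[s + 3] + 4*r - 13).
Before r := c: c = 8 → (s ≠ 8 ↔ arr[s + 3] + c < 13)
Before data[s] := c - 5: c = 8 → (s ≠ 8 ↔ arr[s + 3] + c < 13)
Answer: WP = c = 8 → (s ≠ 8 ↔ arr[s + 3] + c < 13)


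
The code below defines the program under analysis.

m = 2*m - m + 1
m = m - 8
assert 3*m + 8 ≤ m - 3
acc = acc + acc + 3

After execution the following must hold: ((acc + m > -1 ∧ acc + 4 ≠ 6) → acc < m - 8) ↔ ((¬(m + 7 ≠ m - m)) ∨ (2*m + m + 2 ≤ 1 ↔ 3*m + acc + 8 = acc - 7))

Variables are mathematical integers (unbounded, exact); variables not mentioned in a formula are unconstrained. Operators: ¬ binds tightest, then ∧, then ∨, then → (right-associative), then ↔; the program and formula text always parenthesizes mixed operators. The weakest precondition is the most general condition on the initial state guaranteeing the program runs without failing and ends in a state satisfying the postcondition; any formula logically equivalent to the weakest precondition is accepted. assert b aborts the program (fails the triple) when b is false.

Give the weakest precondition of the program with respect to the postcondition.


Working backward. After the program, the postcondition ((acc + m > -1 ∧ acc + 4 ≠ 6) → acc < m - 8) ↔ ((¬(m + 7 ≠ m - m)) ∨ (2*m + m + 2 ≤ 1 ↔ 3*m + acc + 8 = acc - 7)) must hold; in canonical form it is ((acc + m > -1 ∧ acc ≠ 2) → acc < m - 8) ↔ ((¬(m ≠ -7)) ∨ (3*m ≤ -1 ↔ 3*m = -15)).
Before acc := acc + acc + 3: ((2*acc + m > -4 ∧ 2*acc ≠ -1) → 2*acc < m - 11) ↔ ((¬(m ≠ -7)) ∨ (3*m ≤ -1 ↔ 3*m = -15))
Before assert 3*m + 8 ≤ m - 3: 2*m ≤ -11 ∧ (((2*acc + m > -4 ∧ 2*acc ≠ -1) → 2*acc < m - 11) ↔ ((¬(m ≠ -7)) ∨ (3*m ≤ -1 ↔ 3*m = -15)))
Before m := m - 8: 2*m ≤ 5 ∧ (((2*acc + m > 4 ∧ 2*acc ≠ -1) → 2*acc < m - 19) ↔ ((¬(m ≠ 1)) ∨ (3*m ≤ 23 ↔ 3*m = 9)))
Before m := 2*m - m + 1: 2*m ≤ 3 ∧ (((2*acc + m > 3 ∧ 2*acc ≠ -1) → 2*acc < m - 18) ↔ ((¬(m ≠ 0)) ∨ (3*m ≤ 20 ↔ 3*m = 6)))
Answer: WP = 2*m ≤ 3 ∧ (((2*acc + m > 3 ∧ 2*acc ≠ -1) → 2*acc < m - 18) ↔ ((¬(m ≠ 0)) ∨ (3*m ≤ 20 ↔ 3*m = 6)))


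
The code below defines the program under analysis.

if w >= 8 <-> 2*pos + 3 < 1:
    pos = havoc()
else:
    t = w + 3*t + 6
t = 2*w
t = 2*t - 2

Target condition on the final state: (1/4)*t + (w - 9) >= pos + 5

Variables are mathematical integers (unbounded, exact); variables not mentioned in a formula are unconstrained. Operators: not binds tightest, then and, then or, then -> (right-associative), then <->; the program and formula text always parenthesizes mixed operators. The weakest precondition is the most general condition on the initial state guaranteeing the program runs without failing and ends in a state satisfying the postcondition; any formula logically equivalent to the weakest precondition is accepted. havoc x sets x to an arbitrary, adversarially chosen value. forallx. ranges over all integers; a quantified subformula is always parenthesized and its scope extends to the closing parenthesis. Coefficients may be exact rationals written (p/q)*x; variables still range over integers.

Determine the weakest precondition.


Working backward. After the program, the postcondition (1/4)*t + (w - 9) >= pos + 5 must hold; in canonical form it is (1/4)*t + w >= pos + 14.
Before t := 2*t - 2: (1/2)*t + w >= pos + 29/2
Before t := 2*w: 2*w >= pos + 29/2
Then branch requires forall pos_1. 2*w >= pos_1 + 29/2; else branch requires 2*w >= pos + 29/2.
Before the if: ((w >= 8 <-> 2*pos < -2) -> (forall pos_1. 2*w >= pos_1 + 29/2)) and ((not (w >= 8 <-> 2*pos < -2)) -> 2*w >= pos + 29/2)
Answer: WP = ((w >= 8 <-> 2*pos < -2) -> (forall pos_1. 2*w >= pos_1 + 29/2)) and ((not (w >= 8 <-> 2*pos < -2)) -> 2*w >= pos + 29/2)


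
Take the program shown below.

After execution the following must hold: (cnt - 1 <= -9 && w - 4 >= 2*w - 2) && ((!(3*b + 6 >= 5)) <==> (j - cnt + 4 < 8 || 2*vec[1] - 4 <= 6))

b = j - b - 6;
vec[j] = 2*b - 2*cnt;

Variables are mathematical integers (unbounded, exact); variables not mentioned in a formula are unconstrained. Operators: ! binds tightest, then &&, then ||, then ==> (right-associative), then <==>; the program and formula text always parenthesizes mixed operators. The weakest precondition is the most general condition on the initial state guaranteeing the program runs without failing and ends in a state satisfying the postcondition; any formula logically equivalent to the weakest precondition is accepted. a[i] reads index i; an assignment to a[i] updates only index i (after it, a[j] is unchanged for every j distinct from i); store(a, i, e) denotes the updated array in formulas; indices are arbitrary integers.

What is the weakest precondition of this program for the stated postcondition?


Working backward. After the program, the postcondition (cnt - 1 <= -9 && w - 4 >= 2*w - 2) && ((!(3*b + 6 >= 5)) <==> (j - cnt + 4 < 8 || 2*vec[1] - 4 <= 6)) must hold; in canonical form it is cnt <= -8 && w <= -2 && ((!(3*b >= -1)) <==> (j < cnt + 4 || 2*vec[1] <= 10)).
Before vec[j] := 2*b - 2*cnt: cnt <= -8 && w <= -2 && ((!(3*b >= -1)) <==> (j < cnt + 4 || 2*store(vec, j, 2*b - 2*cnt)[1] <= 10))
Before b := j - b - 6: cnt <= -8 && w <= -2 && ((!(3*j >= 3*b + 17)) <==> (j < cnt + 4 || 2*store(vec, j, -2*b - 2*cnt + 2*j - 12)[1] <= 10))
Answer: WP = cnt <= -8 && w <= -2 && ((!(3*j >= 3*b + 17)) <==> (j < cnt + 4 || 2*store(vec, j, -2*b - 2*cnt + 2*j - 12)[1] <= 10))


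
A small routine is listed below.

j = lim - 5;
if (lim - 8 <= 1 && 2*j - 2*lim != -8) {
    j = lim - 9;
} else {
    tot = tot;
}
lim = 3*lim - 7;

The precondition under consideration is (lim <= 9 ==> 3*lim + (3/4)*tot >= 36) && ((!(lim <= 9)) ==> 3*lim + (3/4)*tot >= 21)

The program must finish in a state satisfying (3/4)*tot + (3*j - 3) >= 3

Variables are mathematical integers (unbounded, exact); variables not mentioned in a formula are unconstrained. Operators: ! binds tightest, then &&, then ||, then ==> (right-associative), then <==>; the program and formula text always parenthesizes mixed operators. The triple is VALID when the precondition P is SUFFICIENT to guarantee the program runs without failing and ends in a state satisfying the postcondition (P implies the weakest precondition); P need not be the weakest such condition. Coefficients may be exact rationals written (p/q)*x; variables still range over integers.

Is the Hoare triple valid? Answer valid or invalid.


Working backward. After the program, the postcondition (3/4)*tot + (3*j - 3) >= 3 must hold; in canonical form it is 3*j + (3/4)*tot >= 6.
Before lim := 3*lim - 7: 3*j + (3/4)*tot >= 6
Then branch requires 3*lim + (3/4)*tot >= 33; else branch requires 3*j + (3/4)*tot >= 6.
Before the if: ((lim <= 9 && 2*j != 2*lim - 8) ==> 3*lim + (3/4)*tot >= 33) && ((!(lim <= 9 && 2*j != 2*lim - 8)) ==> 3*j + (3/4)*tot >= 6)
Before j := lim - 5: (lim <= 9 ==> 3*lim + (3/4)*tot >= 33) && ((!(lim <= 9)) ==> 3*lim + (3/4)*tot >= 21)
The weakest precondition is (lim <= 9 ==> 3*lim + (3/4)*tot >= 33) && ((!(lim <= 9)) ==> 3*lim + (3/4)*tot >= 21).
Check whether (lim <= 9 ==> 3*lim + (3/4)*tot >= 36) && ((!(lim <= 9)) ==> 3*lim + (3/4)*tot >= 21) implies it.
Every state satisfying the precondition satisfies the weakest precondition: the implication holds.
Answer: valid


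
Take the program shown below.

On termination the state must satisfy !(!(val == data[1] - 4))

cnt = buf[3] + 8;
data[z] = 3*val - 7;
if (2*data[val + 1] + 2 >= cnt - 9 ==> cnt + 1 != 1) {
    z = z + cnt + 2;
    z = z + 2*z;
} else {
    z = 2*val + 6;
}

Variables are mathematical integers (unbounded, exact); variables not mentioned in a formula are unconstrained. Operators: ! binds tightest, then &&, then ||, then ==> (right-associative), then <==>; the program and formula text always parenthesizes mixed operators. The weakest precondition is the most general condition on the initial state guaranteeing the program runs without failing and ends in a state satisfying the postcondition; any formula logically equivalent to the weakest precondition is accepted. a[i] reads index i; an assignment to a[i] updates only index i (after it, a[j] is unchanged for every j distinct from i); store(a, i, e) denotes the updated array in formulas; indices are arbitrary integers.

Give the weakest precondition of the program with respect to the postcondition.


Working backward. After the program, the postcondition !(!(val == data[1] - 4)) must hold; in canonical form it is val == data[1] - 4.
Then branch requires val == data[1] - 4; else branch requires val == data[1] - 4.
Before the if: ((2*data[val + 1] >= cnt - 11 ==> cnt != 0) ==> val == data[1] - 4) && ((!(2*data[val + 1] >= cnt - 11 ==> cnt != 0)) ==> val == data[1] - 4)
Before data[z] := 3*val - 7: ((2*store(data, z, 3*val - 7)[val + 1] >= cnt - 11 ==> cnt != 0) ==> val == store(data, z, 3*val - 7)[1] - 4) && ((!(2*store(data, z, 3*val - 7)[val + 1] >= cnt - 11 ==> cnt != 0)) ==> val == store(data, z, 3*val - 7)[1] - 4)
Before cnt := buf[3] + 8: ((2*store(data, z, 3*val - 7)[val + 1] >= buf[3] - 3 ==> buf[3] != -8) ==> val == store(data, z, 3*val - 7)[1] - 4) && ((!(2*store(data, z, 3*val - 7)[val + 1] >= buf[3] - 3 ==> buf[3] != -8)) ==> val == store(data, z, 3*val - 7)[1] - 4)
Answer: WP = ((2*store(data, z, 3*val - 7)[val + 1] >= buf[3] - 3 ==> buf[3] != -8) ==> val == store(data, z, 3*val - 7)[1] - 4) && ((!(2*store(data, z, 3*val - 7)[val + 1] >= buf[3] - 3 ==> buf[3] != -8)) ==> val == store(data, z, 3*val - 7)[1] - 4)


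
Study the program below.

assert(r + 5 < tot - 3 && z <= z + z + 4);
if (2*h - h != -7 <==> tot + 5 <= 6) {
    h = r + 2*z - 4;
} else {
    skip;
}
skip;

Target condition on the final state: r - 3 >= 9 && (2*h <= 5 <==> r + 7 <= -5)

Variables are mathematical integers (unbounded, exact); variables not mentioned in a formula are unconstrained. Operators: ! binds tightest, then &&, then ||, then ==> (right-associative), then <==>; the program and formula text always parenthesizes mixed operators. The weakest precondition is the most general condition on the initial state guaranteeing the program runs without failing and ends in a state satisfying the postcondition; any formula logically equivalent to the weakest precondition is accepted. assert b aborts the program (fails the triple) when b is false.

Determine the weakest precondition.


Working backward. After the program, the postcondition r - 3 >= 9 && (2*h <= 5 <==> r + 7 <= -5) must hold; in canonical form it is r >= 12 && (2*h <= 5 <==> r <= -12).
Before skip: r >= 12 && (2*h <= 5 <==> r <= -12)
Then branch requires r >= 12 && (2*r + 4*z <= 13 <==> r <= -12); else branch requires r >= 12 && (2*h <= 5 <==> r <= -12).
Before the if: ((h != -7 <==> tot <= 1) ==> (r >= 12 && (2*r + 4*z <= 13 <==> r <= -12))) && ((!(h != -7 <==> tot <= 1)) ==> (r >= 12 && (2*h <= 5 <==> r <= -12)))
Before assert r + 5 < tot - 3 && z <= z + z + 4: r < tot - 8 && z >= -4 && ((h != -7 <==> tot <= 1) ==> (r >= 12 && (2*r + 4*z <= 13 <==> r <= -12))) && ((!(h != -7 <==> tot <= 1)) ==> (r >= 12 && (2*h <= 5 <==> r <= -12)))
Answer: WP = r < tot - 8 && z >= -4 && ((h != -7 <==> tot <= 1) ==> (r >= 12 && (2*r + 4*z <= 13 <==> r <= -12))) && ((!(h != -7 <==> tot <= 1)) ==> (r >= 12 && (2*h <= 5 <==> r <= -12)))


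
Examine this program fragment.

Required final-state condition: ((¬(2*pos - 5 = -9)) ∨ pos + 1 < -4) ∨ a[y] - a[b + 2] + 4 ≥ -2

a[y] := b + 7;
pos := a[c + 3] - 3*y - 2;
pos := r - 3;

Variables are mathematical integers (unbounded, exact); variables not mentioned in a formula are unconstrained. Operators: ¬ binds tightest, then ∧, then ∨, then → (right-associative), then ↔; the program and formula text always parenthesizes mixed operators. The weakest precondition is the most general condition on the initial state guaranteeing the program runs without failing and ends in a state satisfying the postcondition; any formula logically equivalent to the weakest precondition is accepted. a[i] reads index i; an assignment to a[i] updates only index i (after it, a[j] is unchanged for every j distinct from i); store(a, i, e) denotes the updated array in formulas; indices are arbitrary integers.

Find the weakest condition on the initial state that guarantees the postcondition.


Working backward. After the program, the postcondition ((¬(2*pos - 5 = -9)) ∨ pos + 1 < -4) ∨ a[y] - a[b + 2] + 4 ≥ -2 must hold; in canonical form it is (¬(2*pos = -4)) ∨ pos < -5 ∨ a[y] ≥ a[b + 2] - 6.
Before pos := r - 3: (¬(2*r = 2)) ∨ r < -2 ∨ a[y] ≥ a[b + 2] - 6
Before pos := a[c + 3] - 3*y - 2: (¬(2*r = 2)) ∨ r < -2 ∨ a[y] ≥ a[b + 2] - 6
Before a[y] := b + 7: (¬(2*r = 2)) ∨ r < -2 ∨ store(a, y, b + 7)[y] ≥ store(a, y, b + 7)[b + 2] - 6
Answer: WP = (¬(2*r = 2)) ∨ r < -2 ∨ store(a, y, b + 7)[y] ≥ store(a, y, b + 7)[b + 2] - 6


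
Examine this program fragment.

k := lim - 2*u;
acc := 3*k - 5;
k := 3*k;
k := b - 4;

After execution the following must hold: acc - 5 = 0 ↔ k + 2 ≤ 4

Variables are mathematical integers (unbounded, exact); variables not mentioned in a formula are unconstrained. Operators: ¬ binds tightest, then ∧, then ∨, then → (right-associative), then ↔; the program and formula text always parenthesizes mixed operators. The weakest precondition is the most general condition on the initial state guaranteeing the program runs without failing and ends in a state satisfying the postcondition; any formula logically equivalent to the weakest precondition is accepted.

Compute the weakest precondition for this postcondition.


Working backward. After the program, the postcondition acc - 5 = 0 ↔ k + 2 ≤ 4 must hold; in canonical form it is acc = 5 ↔ k ≤ 2.
Before k := b - 4: acc = 5 ↔ b ≤ 6
Before k := 3*k: acc = 5 ↔ b ≤ 6
Before acc := 3*k - 5: 3*k = 10 ↔ b ≤ 6
Before k := lim - 2*u: 3*lim = 6*u + 10 ↔ b ≤ 6
Answer: WP = 3*lim = 6*u + 10 ↔ b ≤ 6


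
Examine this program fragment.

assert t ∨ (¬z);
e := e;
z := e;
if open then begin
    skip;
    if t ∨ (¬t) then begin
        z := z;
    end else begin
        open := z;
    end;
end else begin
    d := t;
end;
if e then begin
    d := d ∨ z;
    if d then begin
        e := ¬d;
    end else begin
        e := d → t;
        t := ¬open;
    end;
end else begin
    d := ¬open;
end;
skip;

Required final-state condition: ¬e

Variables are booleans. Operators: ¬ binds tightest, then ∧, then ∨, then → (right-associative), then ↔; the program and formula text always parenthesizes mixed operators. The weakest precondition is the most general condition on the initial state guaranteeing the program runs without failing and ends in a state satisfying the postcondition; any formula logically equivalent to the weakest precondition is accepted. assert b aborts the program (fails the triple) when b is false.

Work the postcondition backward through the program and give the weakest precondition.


Working backward. After the program, ¬e must hold.
Before skip: ¬e
Then branch requires (¬(d ∨ z)) → (¬((d ∨ z) → t)); else branch requires ¬e.
Before the if: e → ((¬(d ∨ z)) → (¬((d ∨ z) → t)))
Then branch requires e → ((¬(d ∨ z)) → (¬((d ∨ z) → t))); else branch requires e → ((¬(t ∨ z)) → (¬((t ∨ z) → t))).
Before the if: (open → (e → ((¬(d ∨ z)) → (¬((d ∨ z) → t))))) ∧ ((¬open) → (e → ((¬(t ∨ z)) → (¬((t ∨ z) → t)))))
Before z := e: (open → (e → ((¬(d ∨ e)) → (¬((d ∨ e) → t))))) ∧ ((¬open) → (e → ((¬(t ∨ e)) → (¬((t ∨ e) → t)))))
Before e := e: (open → (e → ((¬(d ∨ e)) → (¬((d ∨ e) → t))))) ∧ ((¬open) → (e → ((¬(t ∨ e)) → (¬((t ∨ e) → t)))))
Before assert t ∨ (¬z): (t ∨ (¬z)) ∧ (open → (e → ((¬(d ∨ e)) → (¬((d ∨ e) → t))))) ∧ ((¬open) → (e → ((¬(t ∨ e)) → (¬((t ∨ e) → t)))))
Answer: WP = (t ∨ (¬z)) ∧ (open → (e → ((¬(d ∨ e)) → (¬((d ∨ e) → t))))) ∧ ((¬open) → (e → ((¬(t ∨ e)) → (¬((t ∨ e) → t)))))


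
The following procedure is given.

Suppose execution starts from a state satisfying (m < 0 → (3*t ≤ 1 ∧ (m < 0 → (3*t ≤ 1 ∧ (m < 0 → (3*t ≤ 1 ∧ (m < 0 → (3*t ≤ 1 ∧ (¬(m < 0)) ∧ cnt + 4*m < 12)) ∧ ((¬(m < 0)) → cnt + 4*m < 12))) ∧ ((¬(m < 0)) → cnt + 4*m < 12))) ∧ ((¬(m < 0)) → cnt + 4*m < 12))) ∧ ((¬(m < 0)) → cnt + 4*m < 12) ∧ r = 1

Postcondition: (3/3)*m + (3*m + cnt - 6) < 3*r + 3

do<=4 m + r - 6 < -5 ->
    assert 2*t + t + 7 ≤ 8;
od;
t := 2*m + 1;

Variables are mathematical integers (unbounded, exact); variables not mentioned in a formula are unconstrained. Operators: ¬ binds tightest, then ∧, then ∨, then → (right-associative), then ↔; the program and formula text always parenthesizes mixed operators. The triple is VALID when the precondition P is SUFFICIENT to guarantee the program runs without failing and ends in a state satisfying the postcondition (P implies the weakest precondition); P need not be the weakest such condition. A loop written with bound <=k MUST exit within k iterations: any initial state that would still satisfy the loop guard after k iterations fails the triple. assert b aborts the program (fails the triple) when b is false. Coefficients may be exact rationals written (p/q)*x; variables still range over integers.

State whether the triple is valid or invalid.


Working backward. After the program, the postcondition (3/3)*m + (3*m + cnt - 6) < 3*r + 3 must hold; in canonical form it is cnt + 4*m < 3*r + 9.
Before t := 2*m + 1: cnt + 4*m < 3*r + 9
Before the loop (bound <=4), unroll the exhaustion recursion (WP_0 = exit-now case; WP_j = one more guarded iteration, up to j = 4):
  WP_0: (¬(m + r < 1)) ∧ cnt + 4*m < 3*r + 9
  WP_1: (m + r < 1 → (3*t ≤ 1 ∧ (¬(m + r < 1)) ∧ cnt + 4*m < 3*r + 9)) ∧ ((¬(m + r < 1)) → cnt + 4*m < 3*r + 9)
  WP_2: (m + r < 1 → (3*t ≤ 1 ∧ (m + r < 1 → (3*t ≤ 1 ∧ (¬(m + r < 1)) ∧ cnt + 4*m < 3*r + 9)) ∧ ((¬(m + r < 1)) → cnt + 4*m < 3*r + 9))) ∧ ((¬(m + r < 1)) → cnt + 4*m < 3*r + 9)
  WP_3: (m + r < 1 → (3*t ≤ 1 ∧ (m + r < 1 → (3*t ≤ 1 ∧ (m + r < 1 → (3*t ≤ 1 ∧ (¬(m + r < 1)) ∧ cnt + 4*m < 3*r + 9)) ∧ ((¬(m + r < 1)) → cnt + 4*m < 3*r + 9))) ∧ ((¬(m + r < 1)) → cnt + 4*m < 3*r + 9))) ∧ ((¬(m + r < 1)) → cnt + 4*m < 3*r + 9)
  WP_4: (m + r < 1 → (3*t ≤ 1 ∧ (m + r < 1 → (3*t ≤ 1 ∧ (m + r < 1 → (3*t ≤ 1 ∧ (m + r < 1 → (3*t ≤ 1 ∧ (¬(m + r < 1)) ∧ cnt + 4*m < 3*r + 9)) ∧ ((¬(m + r < 1)) → cnt + 4*m < 3*r + 9))) ∧ ((¬(m + r < 1)) → cnt + 4*m < 3*r + 9))) ∧ ((¬(m + r < 1)) → cnt + 4*m < 3*r + 9))) ∧ ((¬(m + r < 1)) → cnt + 4*m < 3*r + 9)
So before the loop: (m + r < 1 → (3*t ≤ 1 ∧ (m + r < 1 → (3*t ≤ 1 ∧ (m + r < 1 → (3*t ≤ 1 ∧ (m + r < 1 → (3*t ≤ 1 ∧ (¬(m + r < 1)) ∧ cnt + 4*m < 3*r + 9)) ∧ ((¬(m + r < 1)) → cnt + 4*m < 3*r + 9))) ∧ ((¬(m + r < 1)) → cnt + 4*m < 3*r + 9))) ∧ ((¬(m + r < 1)) → cnt + 4*m < 3*r + 9))) ∧ ((¬(m + r < 1)) → cnt + 4*m < 3*r + 9)
The weakest precondition is (m + r < 1 → (3*t ≤ 1 ∧ (m + r < 1 → (3*t ≤ 1 ∧ (m + r < 1 → (3*t ≤ 1 ∧ (m + r < 1 → (3*t ≤ 1 ∧ (¬(m + r < 1)) ∧ cnt + 4*m < 3*r + 9)) ∧ ((¬(m + r < 1)) → cnt + 4*m < 3*r + 9))) ∧ ((¬(m + r < 1)) → cnt + 4*m < 3*r + 9))) ∧ ((¬(m + r < 1)) → cnt + 4*m < 3*r + 9))) ∧ ((¬(m + r < 1)) → cnt + 4*m < 3*r + 9).
Check whether (m < 0 → (3*t ≤ 1 ∧ (m < 0 → (3*t ≤ 1 ∧ (m < 0 → (3*t ≤ 1 ∧ (m < 0 → (3*t ≤ 1 ∧ (¬(m < 0)) ∧ cnt + 4*m < 12)) ∧ ((¬(m < 0)) → cnt + 4*m < 12))) ∧ ((¬(m < 0)) → cnt + 4*m < 12))) ∧ ((¬(m < 0)) → cnt + 4*m < 12))) ∧ ((¬(m < 0)) → cnt + 4*m < 12) ∧ r = 1 implies it.
Every state satisfying the precondition satisfies the weakest precondition: the implication holds.
Answer: valid


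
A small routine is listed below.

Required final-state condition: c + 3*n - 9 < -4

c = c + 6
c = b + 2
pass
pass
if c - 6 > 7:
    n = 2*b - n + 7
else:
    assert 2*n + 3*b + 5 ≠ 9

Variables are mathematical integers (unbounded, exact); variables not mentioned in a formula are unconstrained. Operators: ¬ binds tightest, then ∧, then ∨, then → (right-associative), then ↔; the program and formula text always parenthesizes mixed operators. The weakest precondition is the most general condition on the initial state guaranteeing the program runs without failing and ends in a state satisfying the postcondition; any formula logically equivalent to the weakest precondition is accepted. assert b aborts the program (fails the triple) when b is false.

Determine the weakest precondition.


Working backward. After the program, the postcondition c + 3*n - 9 < -4 must hold; in canonical form it is c + 3*n < 5.
Then branch requires 6*b + c < 3*n - 16; else branch requires 3*b + 2*n ≠ 4 ∧ c + 3*n < 5.
Before the if: (c > 13 → 6*b + c < 3*n - 16) ∧ ((¬(c > 13)) → (3*b + 2*n ≠ 4 ∧ c + 3*n < 5))
Before skip: (c > 13 → 6*b + c < 3*n - 16) ∧ ((¬(c > 13)) → (3*b + 2*n ≠ 4 ∧ c + 3*n < 5))
Before skip: (c > 13 → 6*b + c < 3*n - 16) ∧ ((¬(c > 13)) → (3*b + 2*n ≠ 4 ∧ c + 3*n < 5))
Before c := b + 2: (b > 11 → 7*b < 3*n - 18) ∧ ((¬(b > 11)) → (3*b + 2*n ≠ 4 ∧ b + 3*n < 3))
Before c := c + 6: (b > 11 → 7*b < 3*n - 18) ∧ ((¬(b > 11)) → (3*b + 2*n ≠ 4 ∧ b + 3*n < 3))
Answer: WP = (b > 11 → 7*b < 3*n - 18) ∧ ((¬(b > 11)) → (3*b + 2*n ≠ 4 ∧ b + 3*n < 3))


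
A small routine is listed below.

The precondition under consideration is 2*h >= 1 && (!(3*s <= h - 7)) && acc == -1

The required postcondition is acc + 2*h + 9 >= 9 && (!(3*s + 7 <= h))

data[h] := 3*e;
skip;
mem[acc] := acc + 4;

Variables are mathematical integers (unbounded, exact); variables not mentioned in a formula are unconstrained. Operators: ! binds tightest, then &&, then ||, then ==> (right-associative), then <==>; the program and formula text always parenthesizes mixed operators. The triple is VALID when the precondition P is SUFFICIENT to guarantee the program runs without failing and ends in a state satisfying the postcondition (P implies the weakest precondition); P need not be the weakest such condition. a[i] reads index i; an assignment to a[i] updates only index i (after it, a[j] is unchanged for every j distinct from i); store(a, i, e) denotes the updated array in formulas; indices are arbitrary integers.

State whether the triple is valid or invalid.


Working backward. After the program, the postcondition acc + 2*h + 9 >= 9 && (!(3*s + 7 <= h)) must hold; in canonical form it is acc + 2*h >= 0 && (!(3*s <= h - 7)).
Before mem[acc] := acc + 4: acc + 2*h >= 0 && (!(3*s <= h - 7))
Before skip: acc + 2*h >= 0 && (!(3*s <= h - 7))
Before data[h] := 3*e: acc + 2*h >= 0 && (!(3*s <= h - 7))
The weakest precondition is acc + 2*h >= 0 && (!(3*s <= h - 7)).
Check whether 2*h >= 1 && (!(3*s <= h - 7)) && acc == -1 implies it.
Every state satisfying the precondition satisfies the weakest precondition: the implication holds.
Answer: valid


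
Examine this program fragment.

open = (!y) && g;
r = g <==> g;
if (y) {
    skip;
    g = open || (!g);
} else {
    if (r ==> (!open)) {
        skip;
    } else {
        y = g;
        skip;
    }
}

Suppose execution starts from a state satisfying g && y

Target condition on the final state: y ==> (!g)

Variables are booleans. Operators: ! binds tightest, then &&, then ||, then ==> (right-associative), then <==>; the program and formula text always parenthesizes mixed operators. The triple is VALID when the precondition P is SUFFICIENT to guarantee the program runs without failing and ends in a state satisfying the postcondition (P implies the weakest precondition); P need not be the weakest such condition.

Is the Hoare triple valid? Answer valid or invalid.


Working backward. After the program, y ==> (!g) must hold.
Then branch requires y ==> (!(open || (!g))); else branch requires ((r ==> (!open)) ==> (y ==> (!g))) && ((!(r ==> (!open))) ==> (g ==> (!g))).
Before the if: (y ==> (y ==> (!(open || (!g))))) && ((!y) ==> (((r ==> (!open)) ==> (y ==> (!g))) && ((!(r ==> (!open))) ==> (g ==> (!g)))))
Before r := g <==> g: (y ==> (y ==> (!(open || (!g))))) && ((!y) ==> (((!open) ==> (y ==> (!g))) && (open ==> (g ==> (!g)))))
Before open := (!y) && g: (y ==> (y ==> (!(((!y) && g) || (!g))))) && ((!y) ==> (((!((!y) && g)) ==> (y ==> (!g))) && (((!y) && g) ==> (g ==> (!g)))))
The weakest precondition is (y ==> (y ==> (!(((!y) && g) || (!g))))) && ((!y) ==> (((!((!y) && g)) ==> (y ==> (!g))) && (((!y) && g) ==> (g ==> (!g))))).
Check whether g && y implies it.
Every state satisfying the precondition satisfies the weakest precondition: the implication holds.
Answer: valid


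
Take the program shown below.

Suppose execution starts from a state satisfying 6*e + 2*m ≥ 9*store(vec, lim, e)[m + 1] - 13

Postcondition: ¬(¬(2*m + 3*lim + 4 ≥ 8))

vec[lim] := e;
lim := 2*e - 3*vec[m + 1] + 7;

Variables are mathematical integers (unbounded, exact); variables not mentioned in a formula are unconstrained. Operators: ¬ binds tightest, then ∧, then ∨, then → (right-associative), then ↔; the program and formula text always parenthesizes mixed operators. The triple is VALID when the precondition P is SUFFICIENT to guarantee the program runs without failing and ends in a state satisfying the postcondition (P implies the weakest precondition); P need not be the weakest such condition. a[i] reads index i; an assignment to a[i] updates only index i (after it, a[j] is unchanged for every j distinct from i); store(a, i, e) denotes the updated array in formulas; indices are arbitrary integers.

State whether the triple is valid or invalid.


Working backward. After the program, the postcondition ¬(¬(2*m + 3*lim + 4 ≥ 8)) must hold; in canonical form it is 3*lim + 2*m ≥ 4.
Before lim := 2*e - 3*vec[m + 1] + 7: 6*e + 2*m ≥ 9*vec[m + 1] - 17
Before vec[lim] := e: 6*e + 2*m ≥ 9*store(vec, lim, e)[m + 1] - 17
The weakest precondition is 6*e + 2*m ≥ 9*store(vec, lim, e)[m + 1] - 17.
Check whether 6*e + 2*m ≥ 9*store(vec, lim, e)[m + 1] - 13 implies it.
Every state satisfying the precondition satisfies the weakest precondition: the implication holds.
Answer: valid


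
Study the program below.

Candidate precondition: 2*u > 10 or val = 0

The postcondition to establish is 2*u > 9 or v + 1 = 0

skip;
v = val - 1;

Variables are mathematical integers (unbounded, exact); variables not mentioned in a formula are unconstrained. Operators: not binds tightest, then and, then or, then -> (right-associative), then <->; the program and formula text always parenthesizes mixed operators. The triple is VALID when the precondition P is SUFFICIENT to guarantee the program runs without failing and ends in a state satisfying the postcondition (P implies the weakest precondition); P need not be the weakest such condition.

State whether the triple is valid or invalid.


Working backward. After the program, the postcondition 2*u > 9 or v + 1 = 0 must hold; in canonical form it is 2*u > 9 or v = -1.
Before v := val - 1: 2*u > 9 or val = 0
Before skip: 2*u > 9 or val = 0
The weakest precondition is 2*u > 9 or val = 0.
Check whether 2*u > 10 or val = 0 implies it.
Every state satisfying the precondition satisfies the weakest precondition: the implication holds.
Answer: valid


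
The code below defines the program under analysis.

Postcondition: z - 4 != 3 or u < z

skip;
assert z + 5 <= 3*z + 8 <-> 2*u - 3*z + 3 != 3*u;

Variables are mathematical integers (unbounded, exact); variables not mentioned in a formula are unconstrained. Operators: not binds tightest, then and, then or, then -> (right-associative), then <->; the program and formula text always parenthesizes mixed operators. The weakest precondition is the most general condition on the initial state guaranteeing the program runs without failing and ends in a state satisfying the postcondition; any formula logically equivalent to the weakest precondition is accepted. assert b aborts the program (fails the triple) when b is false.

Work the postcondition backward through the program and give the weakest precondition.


Working backward. After the program, the postcondition z - 4 != 3 or u < z must hold; in canonical form it is z != 7 or u < z.
Before assert z + 5 <= 3*z + 8 <-> 2*u - 3*z + 3 != 3*u: (2*z >= -3 <-> u + 3*z != 3) and (z != 7 or u < z)
Before skip: (2*z >= -3 <-> u + 3*z != 3) and (z != 7 or u < z)
Answer: WP = (2*z >= -3 <-> u + 3*z != 3) and (z != 7 or u < z)


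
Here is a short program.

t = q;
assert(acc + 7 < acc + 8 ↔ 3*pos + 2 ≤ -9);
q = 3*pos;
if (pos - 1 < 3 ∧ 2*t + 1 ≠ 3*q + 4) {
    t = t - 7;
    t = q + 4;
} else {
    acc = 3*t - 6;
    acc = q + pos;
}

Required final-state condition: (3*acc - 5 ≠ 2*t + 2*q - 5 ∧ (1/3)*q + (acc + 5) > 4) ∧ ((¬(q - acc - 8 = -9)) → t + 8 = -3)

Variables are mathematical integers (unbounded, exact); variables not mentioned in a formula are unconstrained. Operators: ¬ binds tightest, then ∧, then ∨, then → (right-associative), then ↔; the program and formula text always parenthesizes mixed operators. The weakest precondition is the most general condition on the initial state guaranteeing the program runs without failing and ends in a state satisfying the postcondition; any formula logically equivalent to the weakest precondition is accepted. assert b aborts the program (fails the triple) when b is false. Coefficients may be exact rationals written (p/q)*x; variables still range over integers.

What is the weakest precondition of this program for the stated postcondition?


Working backward. After the program, the postcondition (3*acc - 5 ≠ 2*t + 2*q - 5 ∧ (1/3)*q + (acc + 5) > 4) ∧ ((¬(q - acc - 8 = -9)) → t + 8 = -3) must hold; in canonical form it is 3*acc ≠ 2*q + 2*t ∧ acc + (1/3)*q > -1 ∧ ((¬(q = acc - 1)) → t = -11).
Then branch requires 3*acc ≠ 4*q + 8 ∧ acc + (1/3)*q > -1 ∧ ((¬(q = acc - 1)) → q = -15); else branch requires 3*pos + q ≠ 2*t ∧ pos + (4/3)*q > -1 ∧ ((¬(pos = 1)) → t = -11).
Before the if: ((pos < 4 ∧ 2*t ≠ 3*q + 3) → (3*acc ≠ 4*q + 8 ∧ acc + (1/3)*q > -1 ∧ ((¬(q = acc - 1)) → q = -15))) ∧ ((¬(pos < 4 ∧ 2*t ≠ 3*q + 3)) → (3*pos + q ≠ 2*t ∧ pos + (4/3)*q > -1 ∧ ((¬(pos = 1)) → t = -11)))
Before q := 3*pos: ((pos < 4 ∧ 2*t ≠ 9*pos + 3) → (3*acc ≠ 12*pos + 8 ∧ acc + pos > -1 ∧ ((¬(3*pos = acc - 1)) → 3*pos = -15))) ∧ ((¬(pos < 4 ∧ 2*t ≠ 9*pos + 3)) → (6*pos ≠ 2*t ∧ 5*pos > -1 ∧ ((¬(pos = 1)) → t = -11)))
Before assert acc + 7 < acc + 8 ↔ 3*pos + 2 ≤ -9: 3*pos ≤ -11 ∧ ((pos < 4 ∧ 2*t ≠ 9*pos + 3) → (3*acc ≠ 12*pos + 8 ∧ acc + pos > -1 ∧ ((¬(3*pos = acc - 1)) → 3*pos = -15))) ∧ ((¬(pos < 4 ∧ 2*t ≠ 9*pos + 3)) → (6*pos ≠ 2*t ∧ 5*pos > -1 ∧ ((¬(pos = 1)) → t = -11)))
Before t := q: 3*pos ≤ -11 ∧ ((pos < 4 ∧ 2*q ≠ 9*pos + 3) → (3*acc ≠ 12*pos + 8 ∧ acc + pos > -1 ∧ ((¬(3*pos = acc - 1)) → 3*pos = -15))) ∧ ((¬(pos < 4 ∧ 2*q ≠ 9*pos + 3)) → (6*pos ≠ 2*q ∧ 5*pos > -1 ∧ ((¬(pos = 1)) → q = -11)))
Answer: WP = 3*pos ≤ -11 ∧ ((pos < 4 ∧ 2*q ≠ 9*pos + 3) → (3*acc ≠ 12*pos + 8 ∧ acc + pos > -1 ∧ ((¬(3*pos = acc - 1)) → 3*pos = -15))) ∧ ((¬(pos < 4 ∧ 2*q ≠ 9*pos + 3)) → (6*pos ≠ 2*q ∧ 5*pos > -1 ∧ ((¬(pos = 1)) → q = -11)))
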